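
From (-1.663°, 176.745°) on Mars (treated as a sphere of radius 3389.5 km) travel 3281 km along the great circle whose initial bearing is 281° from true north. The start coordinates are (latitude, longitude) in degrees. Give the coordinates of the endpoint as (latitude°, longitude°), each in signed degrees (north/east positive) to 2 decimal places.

Angular distance δ = d/R = 3281/3389.5 = 0.96799 rad; initial bearing θ = 4.9044 rad.
sin φ₂ = sin φ₁ cos δ + cos φ₁ sin δ cos θ = (-0.0290)(0.5670) + (0.9996)(0.8237)(0.1908) = 0.1407, so φ₂ = 8.09°.
Δλ = atan2(sin θ sin δ cos φ₁, cos δ − sin φ₁ sin φ₂) = atan2(-0.8083, 0.5710) = -54.759°.
λ₂ = 176.745° − 54.759° = 121.99°.

8.09°, 121.99°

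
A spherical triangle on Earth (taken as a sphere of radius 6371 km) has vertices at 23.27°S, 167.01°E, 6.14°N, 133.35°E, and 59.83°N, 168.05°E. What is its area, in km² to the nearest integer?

18761452 km²

Side lengths (central angles): a = 1.0434, b = 1.4504, c = 0.7699 rad; semiperimeter s = 1.6319.
By l'Huilier's theorem, tan(E/4) = √[tan(s/2) tan((s−a)/2) tan((s−b)/2) tan((s−c)/2)], giving spherical excess E = 0.4622 rad.
Area = E·R² = 0.4622 × (6371)² ≈ 18761452 km².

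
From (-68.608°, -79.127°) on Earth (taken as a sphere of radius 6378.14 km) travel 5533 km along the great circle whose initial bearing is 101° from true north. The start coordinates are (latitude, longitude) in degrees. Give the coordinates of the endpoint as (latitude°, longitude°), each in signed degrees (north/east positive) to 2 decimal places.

-40.94°, 3.24°

Angular distance δ = d/R = 5533/6378.14 = 0.86749 rad; initial bearing θ = 1.7628 rad.
sin φ₂ = sin φ₁ cos δ + cos φ₁ sin δ cos θ = (-0.9311)(0.6467) + (0.3647)(0.7627)(-0.1908) = -0.6553, so φ₂ = -40.94°.
Δλ = atan2(sin θ sin δ cos φ₁, cos δ − sin φ₁ sin φ₂) = atan2(0.2731, 0.0366) = 82.363°.
λ₂ = -79.127° + 82.363° = 3.24°.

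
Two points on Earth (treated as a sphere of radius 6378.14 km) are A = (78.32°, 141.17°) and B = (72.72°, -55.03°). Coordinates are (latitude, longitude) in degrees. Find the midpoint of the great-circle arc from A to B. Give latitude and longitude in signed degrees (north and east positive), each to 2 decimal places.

86.53°, -83.85°

Central angle δ = 0.5005 rad. Interpolating on the sphere with fraction f = 0.5:
P = [sin((1−f)δ)·A + sin(fδ)·B] / sin δ = 0.5161·A + 0.5161·B in Cartesian coordinates,
giving P = (0.0065, -0.0601, 0.9982), i.e. latitude 86.53°, longitude -83.85°.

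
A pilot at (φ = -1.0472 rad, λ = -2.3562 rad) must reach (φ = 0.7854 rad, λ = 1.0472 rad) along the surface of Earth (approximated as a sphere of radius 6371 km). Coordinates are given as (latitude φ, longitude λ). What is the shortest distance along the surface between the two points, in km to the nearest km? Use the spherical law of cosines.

18073 km

In radians: φ₁ = -1.0472, φ₂ = 0.7854, Δλ = -165.000° = -2.8798 rad.
cos c = sin φ₁ sin φ₂ + cos φ₁ cos φ₂ cos Δλ = (-0.8660)(0.7071) + (0.5000)(0.7071)(-0.9659) = -0.95388,
so c = arccos(-0.95388) = 2.83670 rad.
Distance = R·c = 6371 × 2.8367 ≈ 18073 km.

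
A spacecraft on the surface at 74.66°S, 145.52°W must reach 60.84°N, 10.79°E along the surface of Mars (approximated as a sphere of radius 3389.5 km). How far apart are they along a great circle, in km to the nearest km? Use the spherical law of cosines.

With latitudes φ₁ = -74.660°, φ₂ = 60.840° and longitude difference Δλ = 156.310°:
cos c = sin φ₁ sin φ₂ + cos φ₁ cos φ₂ cos Δλ = (-0.9644)(0.8733) + (0.2645)(0.4873)(-0.9157) = -0.96019,
so c = arccos(-0.96019) = 2.85847 rad.
Distance = R·c = 3389.5 × 2.8585 ≈ 9689 km.

9689 km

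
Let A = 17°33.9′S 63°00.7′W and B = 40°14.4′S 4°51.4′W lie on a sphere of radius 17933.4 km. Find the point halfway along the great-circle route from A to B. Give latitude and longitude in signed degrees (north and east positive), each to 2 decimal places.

-32.23°, -37.46°

The central angle between A and B is δ = 0.9534 rad.
With f = 0.5, the slerp weights are sin((1−f)δ)/sin δ = 0.5627 and sin(fδ)/sin δ = 0.5627.
Weighted sum of the unit vectors: (0.5627)·(0.4327,-0.8496,-0.3018) + (0.5627)·(0.7606,-0.0646,-0.6460) = (0.6715, -0.5144, -0.5333).
Converting back: φ = atan2(z, √(x²+y²)) = -32.23°, λ = atan2(y, x) = -37.46°.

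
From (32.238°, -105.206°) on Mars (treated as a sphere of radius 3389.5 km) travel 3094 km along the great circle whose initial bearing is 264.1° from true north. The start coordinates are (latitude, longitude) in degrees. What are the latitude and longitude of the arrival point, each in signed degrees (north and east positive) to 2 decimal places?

14.92°, -159.74°

Angular distance δ = d/R = 3094/3389.5 = 0.91282 rad; initial bearing θ = 4.6094 rad.
sin φ₂ = sin φ₁ cos δ + cos φ₁ sin δ cos θ = (0.5334)(0.6115) + (0.8458)(0.7912)(-0.1028) = 0.2574, so φ₂ = 14.92°.
Δλ = atan2(sin θ sin δ cos φ₁, cos δ − sin φ₁ sin φ₂) = atan2(-0.6657, 0.4742) = -54.537°.
λ₂ = -105.206° − 54.537° = -159.74°.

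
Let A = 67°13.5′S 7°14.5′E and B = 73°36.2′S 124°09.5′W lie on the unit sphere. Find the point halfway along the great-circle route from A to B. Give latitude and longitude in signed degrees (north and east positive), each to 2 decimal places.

Central angle δ = 0.6228 rad. Interpolating on the sphere with fraction f = 0.5:
P = [sin((1−f)δ)·A + sin(fδ)·B] / sin δ = 0.5253·A + 0.5253·B in Cartesian coordinates,
giving P = (0.1185, -0.0971, -0.9882), i.e. latitude -81.19°, longitude -39.33°.

-81.19°, -39.33°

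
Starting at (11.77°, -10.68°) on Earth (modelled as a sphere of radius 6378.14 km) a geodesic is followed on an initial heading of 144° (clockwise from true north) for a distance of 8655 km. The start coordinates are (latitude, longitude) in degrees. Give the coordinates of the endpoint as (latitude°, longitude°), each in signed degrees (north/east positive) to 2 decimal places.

Angular distance δ = d/R = 8655/6378.14 = 1.35698 rad; initial bearing θ = 2.5133 rad.
sin φ₂ = sin φ₁ cos δ + cos φ₁ sin δ cos θ = (0.2040)(0.2122) + (0.9790)(0.9772)(-0.8090) = -0.7307, so φ₂ = -46.94°.
Δλ = atan2(sin θ sin δ cos φ₁, cos δ − sin φ₁ sin φ₂) = atan2(0.5623, 0.3612) = 57.283°.
λ₂ = -10.680° + 57.283° = 46.60°.

-46.94°, 46.60°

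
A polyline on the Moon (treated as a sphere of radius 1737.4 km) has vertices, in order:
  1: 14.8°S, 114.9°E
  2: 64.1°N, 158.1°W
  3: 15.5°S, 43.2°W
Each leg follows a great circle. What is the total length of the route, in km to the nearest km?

6570 km

Leg 1→2: central angle 1.7800 rad, distance 3092.6 km.
Leg 2→3: central angle 2.0016 rad, distance 3477.6 km.
Total: 3092.6 + 3477.6 ≈ 6570 km.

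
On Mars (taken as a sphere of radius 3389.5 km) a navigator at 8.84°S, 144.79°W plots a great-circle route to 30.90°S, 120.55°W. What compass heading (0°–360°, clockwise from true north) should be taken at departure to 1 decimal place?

Δλ = 24.240° = 0.4231 rad.
y = sin Δλ · cos φ₂ = (0.4106)(0.8581) = 0.3523
x = cos φ₁ sin φ₂ − sin φ₁ cos φ₂ cos Δλ = (0.9881)(-0.5135) − (-0.1537)(0.8581)(0.9118) = -0.3872
θ = atan2(y, x) = 137.70°, so the bearing is 137.7°.

137.7°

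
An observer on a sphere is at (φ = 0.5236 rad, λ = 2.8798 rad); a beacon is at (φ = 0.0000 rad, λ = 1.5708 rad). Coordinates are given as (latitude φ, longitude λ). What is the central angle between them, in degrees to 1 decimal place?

In radians: φ₁ = 0.5236, φ₂ = 0.0000, Δλ = -75.000° = -1.3090 rad.
Haversine: a = sin²(Δφ/2) + cos φ₁ cos φ₂ sin²(Δλ/2) = 0.0670 + (0.8660)(1.0000)(0.3706) = 0.38793.
Central angle c = 2·arcsin(√a) = 1.34473 rad.
So the angular separation is 77.0°.

77.0°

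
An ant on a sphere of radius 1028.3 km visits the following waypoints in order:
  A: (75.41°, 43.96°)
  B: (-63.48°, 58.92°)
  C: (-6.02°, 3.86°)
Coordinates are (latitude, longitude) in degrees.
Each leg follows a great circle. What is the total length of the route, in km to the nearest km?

3748 km

Leg A→B: central angle 2.4299 rad, distance 2498.7 km.
Leg B→C: central angle 1.2152 rad, distance 1249.6 km.
Total: 2498.7 + 1249.6 ≈ 3748 km.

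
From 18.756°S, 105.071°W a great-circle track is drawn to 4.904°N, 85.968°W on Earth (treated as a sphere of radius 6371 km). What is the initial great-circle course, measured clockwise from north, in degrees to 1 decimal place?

With φ₁ = -0.3274, φ₂ = 0.0856, Δλ = 0.3334 rad, the forward-azimuth formula gives
θ = atan2( sin Δλ cos φ₂ , cos φ₁ sin φ₂ − sin φ₁ cos φ₂ cos Δλ ) = atan2(0.3261, 0.3837) = 40.36°.
So the initial bearing is 40.4°.

40.4°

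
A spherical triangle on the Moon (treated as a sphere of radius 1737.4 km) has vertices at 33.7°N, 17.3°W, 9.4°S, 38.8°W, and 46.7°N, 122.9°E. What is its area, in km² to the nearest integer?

Side lengths (central angles): a = 2.4360, b = 1.6054, c = 0.8325 rad; semiperimeter s = 2.4369.
By l'Huilier's theorem, tan(E/4) = √[tan(s/2) tan((s−a)/2) tan((s−b)/2) tan((s−c)/2)], giving spherical excess E = 0.0943 rad.
Area = E·R² = 0.0943 × (1737.4)² ≈ 284697 km².

284697 km²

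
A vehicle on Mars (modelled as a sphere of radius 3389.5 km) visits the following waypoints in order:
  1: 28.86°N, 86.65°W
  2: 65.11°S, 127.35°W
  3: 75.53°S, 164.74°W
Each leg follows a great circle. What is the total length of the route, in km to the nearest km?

6802 km

Leg 1→2: central angle 1.7299 rad, distance 5863.3 km.
Leg 2→3: central angle 0.2769 rad, distance 938.7 km.
Total: 5863.3 + 938.7 ≈ 6802 km.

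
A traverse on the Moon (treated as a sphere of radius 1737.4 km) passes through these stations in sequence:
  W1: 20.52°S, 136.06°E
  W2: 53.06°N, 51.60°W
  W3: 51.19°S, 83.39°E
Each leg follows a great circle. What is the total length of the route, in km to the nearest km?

Leg W1→W2: central angle 2.5644 rad, distance 4455.4 km.
Leg W2→W3: central angle 2.6662 rad, distance 4632.2 km.
Total: 4455.4 + 4632.2 ≈ 9088 km.

9088 km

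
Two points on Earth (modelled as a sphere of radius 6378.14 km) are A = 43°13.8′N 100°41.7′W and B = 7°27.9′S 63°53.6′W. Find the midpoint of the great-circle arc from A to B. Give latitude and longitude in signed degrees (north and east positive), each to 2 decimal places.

18.76°, -79.38°

The central angle between A and B is δ = 1.0593 rad.
With f = 0.5, the slerp weights are sin((1−f)δ)/sin δ = 0.5794 and sin(fδ)/sin δ = 0.5794.
Weighted sum of the unit vectors: (0.5794)·(-0.1352,-0.7160,0.6849) + (0.5794)·(0.4363,-0.8904,-0.1299) = (0.1745, -0.9307, 0.3216).
Converting back: φ = atan2(z, √(x²+y²)) = 18.76°, λ = atan2(y, x) = -79.38°.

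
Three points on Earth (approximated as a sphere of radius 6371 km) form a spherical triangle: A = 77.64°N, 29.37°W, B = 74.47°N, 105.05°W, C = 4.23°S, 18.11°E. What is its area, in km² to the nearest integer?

3175363 km²

Side lengths (central angles): a = 1.7897, b = 1.4985, c = 0.3000 rad; semiperimeter s = 1.7941.
By l'Huilier's theorem, tan(E/4) = √[tan(s/2) tan((s−a)/2) tan((s−b)/2) tan((s−c)/2)], giving spherical excess E = 0.0782 rad.
Area = E·R² = 0.0782 × (6371)² ≈ 3175363 km².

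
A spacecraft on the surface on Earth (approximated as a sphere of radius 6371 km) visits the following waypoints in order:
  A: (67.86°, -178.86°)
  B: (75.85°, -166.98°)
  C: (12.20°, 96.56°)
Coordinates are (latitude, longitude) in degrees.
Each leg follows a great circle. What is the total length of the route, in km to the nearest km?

9842 km

Leg A→B: central angle 0.1530 rad, distance 974.7 km.
Leg B→C: central angle 1.3918 rad, distance 8867.2 km.
Total: 974.7 + 8867.2 ≈ 9842 km.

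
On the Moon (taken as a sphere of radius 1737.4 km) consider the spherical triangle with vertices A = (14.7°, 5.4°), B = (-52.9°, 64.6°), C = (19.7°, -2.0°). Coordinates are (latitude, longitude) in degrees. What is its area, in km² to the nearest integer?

168096 km²

Side lengths (central angles): a = 1.6141, b = 0.1511, c = 1.4743 rad; semiperimeter s = 1.6197.
By l'Huilier's theorem, tan(E/4) = √[tan(s/2) tan((s−a)/2) tan((s−b)/2) tan((s−c)/2)], giving spherical excess E = 0.0557 rad.
Area = E·R² = 0.0557 × (1737.4)² ≈ 168096 km².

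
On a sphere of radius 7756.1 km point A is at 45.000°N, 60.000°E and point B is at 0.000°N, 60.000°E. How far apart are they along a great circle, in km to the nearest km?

With latitudes φ₁ = 45.000°, φ₂ = 0.000° and longitude difference Δλ = 0.000°:
Haversine: a = sin²(Δφ/2) + cos φ₁ cos φ₂ sin²(Δλ/2) = 0.1464 + (0.7071)(1.0000)(0.0000) = 0.14645.
Central angle c = 2·arcsin(√a) = 0.78540 rad.
Distance = R·c = 7756.1 × 0.7854 ≈ 6092 km.

6092 km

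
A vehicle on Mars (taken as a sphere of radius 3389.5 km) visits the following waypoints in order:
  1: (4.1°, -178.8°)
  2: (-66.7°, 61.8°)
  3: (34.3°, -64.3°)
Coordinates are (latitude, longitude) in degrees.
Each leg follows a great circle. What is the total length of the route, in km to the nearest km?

14214 km

Leg 1→2: central angle 1.8331 rad, distance 6213.4 km.
Leg 2→3: central angle 2.3604 rad, distance 8000.7 km.
Total: 6213.4 + 8000.7 ≈ 14214 km.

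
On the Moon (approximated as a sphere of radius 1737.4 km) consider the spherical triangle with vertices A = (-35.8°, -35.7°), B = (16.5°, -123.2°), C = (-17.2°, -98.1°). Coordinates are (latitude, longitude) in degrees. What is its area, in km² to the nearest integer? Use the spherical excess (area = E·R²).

554184 km²

Side lengths (central angles): a = 0.7296, b = 1.0099, c = 1.7034 rad; semiperimeter s = 1.7214.
By l'Huilier's theorem, tan(E/4) = √[tan(s/2) tan((s−a)/2) tan((s−b)/2) tan((s−c)/2)], giving spherical excess E = 0.1836 rad.
Area = E·R² = 0.1836 × (1737.4)² ≈ 554184 km².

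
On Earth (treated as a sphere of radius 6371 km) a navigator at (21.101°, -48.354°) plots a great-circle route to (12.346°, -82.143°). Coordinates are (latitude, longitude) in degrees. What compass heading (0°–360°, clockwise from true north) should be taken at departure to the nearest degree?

260°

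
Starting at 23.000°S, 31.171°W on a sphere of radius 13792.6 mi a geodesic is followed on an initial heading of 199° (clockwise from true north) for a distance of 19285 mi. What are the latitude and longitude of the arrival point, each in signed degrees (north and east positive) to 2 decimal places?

Angular distance δ = d/R = 19285/13792.6 = 1.39821 rad; initial bearing θ = 3.4732 rad.
sin φ₂ = sin φ₁ cos δ + cos φ₁ sin δ cos θ = (-0.3907)(0.1717) + (0.9205)(0.9851)(-0.9455) = -0.9245, so φ₂ = -67.60°.
Δλ = atan2(sin θ sin δ cos φ₁, cos δ − sin φ₁ sin φ₂) = atan2(-0.2952, -0.1895) = -122.697°.
λ₂ = -31.171° − 122.697° = -153.87°.

-67.60°, -153.87°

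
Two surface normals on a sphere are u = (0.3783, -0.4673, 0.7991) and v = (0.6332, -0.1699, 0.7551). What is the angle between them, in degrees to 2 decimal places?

22.73°

u·v = 0.9223; |u| = 1.0000, |v| = 1.0000.
cos θ = (u·v)/(|u||v|) = 0.9223, so θ = 22.73°.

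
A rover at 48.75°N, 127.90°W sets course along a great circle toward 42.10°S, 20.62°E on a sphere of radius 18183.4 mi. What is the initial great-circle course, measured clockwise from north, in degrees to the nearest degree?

85°

Δλ = 148.520° = 2.5922 rad.
y = sin Δλ · cos φ₂ = (0.5222)(0.7420) = 0.3875
x = cos φ₁ sin φ₂ − sin φ₁ cos φ₂ cos Δλ = (0.6593)(-0.6704) − (0.7518)(0.7420)(-0.8528) = 0.0337
θ = atan2(y, x) = 85.03°, so the bearing is 85°.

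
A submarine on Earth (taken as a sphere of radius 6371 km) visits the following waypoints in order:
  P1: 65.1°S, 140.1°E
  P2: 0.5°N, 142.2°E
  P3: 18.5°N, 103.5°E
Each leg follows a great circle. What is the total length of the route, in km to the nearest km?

Leg P1→P2: central angle 1.1452 rad, distance 7296.4 km.
Leg P2→P3: central angle 0.7335 rad, distance 4673.1 km.
Total: 7296.4 + 4673.1 ≈ 11969 km.

11969 km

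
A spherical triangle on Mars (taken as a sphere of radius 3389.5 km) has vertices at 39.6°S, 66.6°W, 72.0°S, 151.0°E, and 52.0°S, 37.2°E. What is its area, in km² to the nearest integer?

6008732 km²

Side lengths (central angles): a = 0.8330, b = 1.1711, c = 1.1400 rad; semiperimeter s = 1.5720.
By l'Huilier's theorem, tan(E/4) = √[tan(s/2) tan((s−a)/2) tan((s−b)/2) tan((s−c)/2)], giving spherical excess E = 0.5230 rad.
Area = E·R² = 0.5230 × (3389.5)² ≈ 6008732 km².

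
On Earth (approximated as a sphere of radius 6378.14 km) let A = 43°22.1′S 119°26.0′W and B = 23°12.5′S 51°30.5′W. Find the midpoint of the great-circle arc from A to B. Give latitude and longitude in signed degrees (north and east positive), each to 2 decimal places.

-38.28°, -80.98°

The central angle between A and B is δ = 1.0220 rad.
With f = 0.5, the slerp weights are sin((1−f)δ)/sin δ = 0.5732 and sin(fδ)/sin δ = 0.5732.
Weighted sum of the unit vectors: (0.5732)·(-0.3572,-0.6331,-0.6867) + (0.5732)·(0.5720,-0.7194,-0.3941) = (0.1231, -0.7753, -0.6195).
Converting back: φ = atan2(z, √(x²+y²)) = -38.28°, λ = atan2(y, x) = -80.98°.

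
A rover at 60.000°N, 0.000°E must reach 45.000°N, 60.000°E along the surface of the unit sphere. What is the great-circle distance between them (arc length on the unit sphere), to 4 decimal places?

0.6614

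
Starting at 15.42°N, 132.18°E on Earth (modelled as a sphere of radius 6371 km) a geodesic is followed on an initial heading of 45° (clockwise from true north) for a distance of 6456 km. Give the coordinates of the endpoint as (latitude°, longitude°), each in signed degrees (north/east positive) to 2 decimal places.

Angular distance δ = d/R = 6456/6371 = 1.01334 rad; initial bearing θ = 0.7854 rad.
sin φ₂ = sin φ₁ cos δ + cos φ₁ sin δ cos θ = (0.2659)(0.5290) + (0.9640)(0.8486)(0.7071) = 0.7191, so φ₂ = 45.98°.
Δλ = atan2(sin θ sin δ cos φ₁, cos δ − sin φ₁ sin φ₂) = atan2(0.5785, 0.3378) = 59.715°.
λ₂ = 132.180° + 59.715° = 191.89° → -168.11° after wrapping to (−180°, 180°].

45.98°, -168.11°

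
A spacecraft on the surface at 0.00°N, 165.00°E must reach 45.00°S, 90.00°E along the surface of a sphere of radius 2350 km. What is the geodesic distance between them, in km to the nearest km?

With latitudes φ₁ = 0.000°, φ₂ = -45.000° and longitude difference Δλ = -75.000°:
cos c = sin φ₁ sin φ₂ + cos φ₁ cos φ₂ cos Δλ = (0.0000)(-0.7071) + (1.0000)(0.7071)(0.2588) = 0.18301,
so c = arccos(0.18301) = 1.38675 rad.
Distance = R·c = 2350 × 1.3867 ≈ 3259 km.

3259 km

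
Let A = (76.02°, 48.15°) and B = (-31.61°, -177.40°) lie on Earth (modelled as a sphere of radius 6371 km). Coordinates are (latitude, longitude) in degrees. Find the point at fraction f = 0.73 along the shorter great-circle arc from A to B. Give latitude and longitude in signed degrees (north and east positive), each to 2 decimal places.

The central angle between A and B is δ = 2.2819 rad.
With f = 0.73, the slerp weights are sin((1−f)δ)/sin δ = 0.7627 and sin(fδ)/sin δ = 1.3140.
Weighted sum of the unit vectors: (0.7627)·(0.1612,0.1800,0.9704) + (1.3140)·(-0.8508,-0.0386,-0.5241) = (-0.9949, 0.0865, 0.0515).
Converting back: φ = atan2(z, √(x²+y²)) = 2.95°, λ = atan2(y, x) = 175.03°.

2.95°, 175.03°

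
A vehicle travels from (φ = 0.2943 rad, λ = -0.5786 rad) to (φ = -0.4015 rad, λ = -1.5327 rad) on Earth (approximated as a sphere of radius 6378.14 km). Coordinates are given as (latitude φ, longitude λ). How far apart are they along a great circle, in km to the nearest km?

7421 km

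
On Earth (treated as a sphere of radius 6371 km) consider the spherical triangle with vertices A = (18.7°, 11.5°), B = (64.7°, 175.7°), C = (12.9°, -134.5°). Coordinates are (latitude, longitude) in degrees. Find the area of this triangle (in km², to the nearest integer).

58411991 km²

Side lengths (central angles): a = 1.0807, b = 2.3377, c = 1.6706 rad; semiperimeter s = 2.5445.
By l'Huilier's theorem, tan(E/4) = √[tan(s/2) tan((s−a)/2) tan((s−b)/2) tan((s−c)/2)], giving spherical excess E = 1.4391 rad.
Area = E·R² = 1.4391 × (6371)² ≈ 58411991 km².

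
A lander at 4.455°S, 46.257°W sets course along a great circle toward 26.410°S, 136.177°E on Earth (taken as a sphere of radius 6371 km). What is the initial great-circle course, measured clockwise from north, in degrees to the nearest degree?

Δλ = -177.566° = -3.0991 rad.
y = sin Δλ · cos φ₂ = (-0.0425)(0.8956) = -0.0380
x = cos φ₁ sin φ₂ − sin φ₁ cos φ₂ cos Δλ = (0.9970)(-0.4448) − (-0.0777)(0.8956)(-0.9991) = -0.5130
θ = atan2(y, x) = -175.76°; adding 360° gives 184°.

184°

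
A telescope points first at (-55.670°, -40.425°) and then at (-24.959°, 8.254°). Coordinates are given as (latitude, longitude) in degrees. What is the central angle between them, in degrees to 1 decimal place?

46.7°

With latitudes φ₁ = -55.670°, φ₂ = -24.959° and longitude difference Δλ = 48.679°:
Haversine: a = sin²(Δφ/2) + cos φ₁ cos φ₂ sin²(Δλ/2) = 0.0701 + (0.5640)(0.9066)(0.1699) = 0.15697.
Central angle c = 2·arcsin(√a) = 0.81474 rad.
So the angular separation is 46.7°.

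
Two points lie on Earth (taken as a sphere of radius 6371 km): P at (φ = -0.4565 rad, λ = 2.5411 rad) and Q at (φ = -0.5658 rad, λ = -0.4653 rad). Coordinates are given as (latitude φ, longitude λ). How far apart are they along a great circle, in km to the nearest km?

In radians: φ₁ = -0.4565, φ₂ = -0.5658, Δλ = -172.254° = -3.0064 rad.
cos c = sin φ₁ sin φ₂ + cos φ₁ cos φ₂ cos Δλ = (-0.4408)(-0.5361) + (0.8976)(0.8442)(-0.9909) = -0.51449,
so c = arccos(-0.51449) = 2.11121 rad.
Distance = R·c = 6371 × 2.1112 ≈ 13451 km.

13451 km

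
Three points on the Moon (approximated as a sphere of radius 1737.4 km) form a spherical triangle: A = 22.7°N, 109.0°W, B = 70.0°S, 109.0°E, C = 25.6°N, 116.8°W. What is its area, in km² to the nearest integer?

Side lengths (central angles): a = 2.2409, b = 0.1341, c = 2.2285 rad; semiperimeter s = 2.3017.
By l'Huilier's theorem, tan(E/4) = √[tan(s/2) tan((s−a)/2) tan((s−b)/2) tan((s−c)/2)], giving spherical excess E = 0.2743 rad.
Area = E·R² = 0.2743 × (1737.4)² ≈ 827936 km².

827936 km²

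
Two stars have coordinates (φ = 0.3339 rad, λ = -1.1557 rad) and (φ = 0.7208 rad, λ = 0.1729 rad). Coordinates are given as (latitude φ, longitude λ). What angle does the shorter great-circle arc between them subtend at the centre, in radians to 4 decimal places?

With latitudes φ₁ = 19.131°, φ₂ = 41.299° and longitude difference Δλ = 76.123°:
Haversine: a = sin²(Δφ/2) + cos φ₁ cos φ₂ sin²(Δλ/2) = 0.0370 + (0.9448)(0.7513)(0.3801) = 0.30674.
Central angle c = 2·arcsin(√a) = 1.17393 rad.
So the angular separation is 1.1739 rad.

1.1739 rad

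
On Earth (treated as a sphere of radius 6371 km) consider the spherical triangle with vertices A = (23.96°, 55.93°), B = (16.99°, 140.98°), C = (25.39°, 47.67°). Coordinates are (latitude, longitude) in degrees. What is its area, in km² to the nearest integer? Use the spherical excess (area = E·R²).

2071979 km²

Side lengths (central angles): a = 1.4953, b = 0.1333, c = 1.3755 rad; semiperimeter s = 1.5021.
By l'Huilier's theorem, tan(E/4) = √[tan(s/2) tan((s−a)/2) tan((s−b)/2) tan((s−c)/2)], giving spherical excess E = 0.0510 rad.
Area = E·R² = 0.0510 × (6371)² ≈ 2071979 km².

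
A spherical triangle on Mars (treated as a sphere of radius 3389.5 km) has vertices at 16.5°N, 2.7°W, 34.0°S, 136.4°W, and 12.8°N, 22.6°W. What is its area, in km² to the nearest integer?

2776757 km²

Side lengths (central angles): a = 2.0377, b = 0.3420, c = 2.3575 rad; semiperimeter s = 2.3686.
By l'Huilier's theorem, tan(E/4) = √[tan(s/2) tan((s−a)/2) tan((s−b)/2) tan((s−c)/2)], giving spherical excess E = 0.2417 rad.
Area = E·R² = 0.2417 × (3389.5)² ≈ 2776757 km².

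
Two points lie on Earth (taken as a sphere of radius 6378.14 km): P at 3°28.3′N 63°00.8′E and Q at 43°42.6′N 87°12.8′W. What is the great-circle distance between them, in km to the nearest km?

14000 km

In radians: φ₁ = 0.0606, φ₂ = 0.7629, Δλ = -150.227° = -2.6219 rad.
cos c = sin φ₁ sin φ₂ + cos φ₁ cos φ₂ cos Δλ = (0.0606)(0.6910) + (0.9982)(0.7228)(-0.8680) = -0.58443,
so c = arccos(-0.58443) = 2.19498 rad.
Distance = R·c = 6378.14 × 2.1950 ≈ 14000 km.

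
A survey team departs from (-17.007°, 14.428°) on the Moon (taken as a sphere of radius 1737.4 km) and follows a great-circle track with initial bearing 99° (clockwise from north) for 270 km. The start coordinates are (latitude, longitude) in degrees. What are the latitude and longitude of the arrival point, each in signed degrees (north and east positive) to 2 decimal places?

Angular distance δ = d/R = 270/1737.4 = 0.15540 rad; initial bearing θ = 1.7279 rad.
sin φ₂ = sin φ₁ cos δ + cos φ₁ sin δ cos θ = (-0.2925)(0.9879) + (0.9563)(0.1548)(-0.1564) = -0.3121, so φ₂ = -18.19°.
Δλ = atan2(sin θ sin δ cos φ₁, cos δ − sin φ₁ sin φ₂) = atan2(0.1462, 0.8967) = 9.260°.
λ₂ = 14.428° + 9.260° = 23.69°.

-18.19°, 23.69°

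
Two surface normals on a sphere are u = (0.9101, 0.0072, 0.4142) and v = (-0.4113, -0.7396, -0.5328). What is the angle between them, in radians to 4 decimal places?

2.2147 rad

u·v = -0.6003; |u| = 0.9999, |v| = 1.0000.
cos θ = (u·v)/(|u||v|) = -0.6004, so θ = 2.2147 rad.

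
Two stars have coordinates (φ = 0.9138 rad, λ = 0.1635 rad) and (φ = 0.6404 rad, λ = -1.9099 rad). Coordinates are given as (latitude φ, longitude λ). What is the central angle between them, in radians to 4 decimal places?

1.3313 rad

Let φ₁ = 0.9138 rad, φ₂ = 0.6404 rad, and Δλ = -2.0734 rad.
cos c = sin φ₁ sin φ₂ + cos φ₁ cos φ₂ cos Δλ = (0.7918)(0.5975) + (0.6107)(0.8019)(-0.4817) = 0.23723,
so c = arccos(0.23723) = 1.33129 rad.
So the angular separation is 1.3313 rad.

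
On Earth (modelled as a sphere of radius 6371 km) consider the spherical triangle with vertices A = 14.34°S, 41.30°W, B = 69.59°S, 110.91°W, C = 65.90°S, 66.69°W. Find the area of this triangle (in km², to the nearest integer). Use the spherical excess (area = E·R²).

Side lengths (central angles): a = 0.2923, b = 0.9478, c = 1.2134 rad; semiperimeter s = 1.2267.
By l'Huilier's theorem, tan(E/4) = √[tan(s/2) tan((s−a)/2) tan((s−b)/2) tan((s−c)/2)], giving spherical excess E = 0.0730 rad.
Area = E·R² = 0.0730 × (6371)² ≈ 2961750 km².

2961750 km²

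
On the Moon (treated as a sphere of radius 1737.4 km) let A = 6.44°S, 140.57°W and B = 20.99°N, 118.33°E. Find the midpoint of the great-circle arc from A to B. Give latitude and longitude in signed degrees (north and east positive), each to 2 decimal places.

11.35°, 171.05°

The central angle between A and B is δ = 1.7914 rad.
With f = 0.5, the slerp weights are sin((1−f)δ)/sin δ = 0.8000 and sin(fδ)/sin δ = 0.8000.
Weighted sum of the unit vectors: (0.8000)·(-0.7675,-0.6311,-0.1122) + (0.8000)·(-0.4431,0.8218,0.3582) = (-0.9685, 0.1526, 0.1968).
Converting back: φ = atan2(z, √(x²+y²)) = 11.35°, λ = atan2(y, x) = 171.05°.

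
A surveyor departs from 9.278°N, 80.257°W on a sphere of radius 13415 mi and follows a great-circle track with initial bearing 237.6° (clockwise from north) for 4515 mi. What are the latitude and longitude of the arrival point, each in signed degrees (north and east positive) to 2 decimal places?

Angular distance δ = d/R = 4515/13415 = 0.33656 rad; initial bearing θ = 4.1469 rad.
sin φ₂ = sin φ₁ cos δ + cos φ₁ sin δ cos θ = (0.1612)(0.9439) + (0.9869)(0.3302)(-0.5358) = -0.0225, so φ₂ = -1.29°.
Δλ = atan2(sin θ sin δ cos φ₁, cos δ − sin φ₁ sin φ₂) = atan2(-0.2752, 0.9475) = -16.195°.
λ₂ = -80.257° − 16.195° = -96.45°.

-1.29°, -96.45°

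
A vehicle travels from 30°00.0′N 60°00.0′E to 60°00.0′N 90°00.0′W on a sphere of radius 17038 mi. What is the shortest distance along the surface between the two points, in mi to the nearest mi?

Let φ₁ = 0.5236 rad, φ₂ = 1.0472 rad, and Δλ = -2.6180 rad.
cos c = sin φ₁ sin φ₂ + cos φ₁ cos φ₂ cos Δλ = (0.5000)(0.8660) + (0.8660)(0.5000)(-0.8660) = 0.05801,
so c = arccos(0.05801) = 1.51275 rad.
Distance = R·c = 17038 × 1.5128 ≈ 25774 mi.

25774 mi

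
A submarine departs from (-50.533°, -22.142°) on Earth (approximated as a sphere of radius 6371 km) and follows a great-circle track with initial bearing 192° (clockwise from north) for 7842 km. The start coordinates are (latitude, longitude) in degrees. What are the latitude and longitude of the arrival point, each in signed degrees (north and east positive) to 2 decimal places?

-57.52°, 179.26°

Angular distance δ = d/R = 7842/6371 = 1.23089 rad; initial bearing θ = 3.3510 rad.
sin φ₂ = sin φ₁ cos δ + cos φ₁ sin δ cos θ = (-0.7720)(0.3334) + (0.6356)(0.9428)(-0.9781) = -0.8436, so φ₂ = -57.52°.
Δλ = atan2(sin θ sin δ cos φ₁, cos δ − sin φ₁ sin φ₂) = atan2(-0.1246, -0.3178) = -158.593°.
λ₂ = -22.142° − 158.593° = -180.74° → 179.26° after wrapping to (−180°, 180°].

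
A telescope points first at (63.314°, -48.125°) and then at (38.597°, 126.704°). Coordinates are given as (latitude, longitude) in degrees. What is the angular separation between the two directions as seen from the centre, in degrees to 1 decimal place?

78.0°

Let φ₁ = 1.1050 rad, φ₂ = 0.6736 rad, and Δλ = 3.0513 rad.
Haversine: a = sin²(Δφ/2) + cos φ₁ cos φ₂ sin²(Δλ/2) = 0.0458 + (0.4491)(0.7816)(0.9980) = 0.39609.
Central angle c = 2·arcsin(√a) = 1.36145 rad.
So the angular separation is 78.0°.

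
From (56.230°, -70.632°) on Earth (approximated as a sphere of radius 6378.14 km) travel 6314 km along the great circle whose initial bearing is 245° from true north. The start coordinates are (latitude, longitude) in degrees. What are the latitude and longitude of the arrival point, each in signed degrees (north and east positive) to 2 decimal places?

15.06°, -122.32°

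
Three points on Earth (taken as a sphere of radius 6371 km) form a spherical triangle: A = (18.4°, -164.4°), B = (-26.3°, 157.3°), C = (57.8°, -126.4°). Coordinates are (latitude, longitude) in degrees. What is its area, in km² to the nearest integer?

Side lengths (central angles): a = 1.8357, b = 0.8426, c = 1.0149 rad; semiperimeter s = 1.8466.
By l'Huilier's theorem, tan(E/4) = √[tan(s/2) tan((s−a)/2) tan((s−b)/2) tan((s−c)/2)], giving spherical excess E = 0.1670 rad.
Area = E·R² = 0.1670 × (6371)² ≈ 6780363 km².

6780363 km²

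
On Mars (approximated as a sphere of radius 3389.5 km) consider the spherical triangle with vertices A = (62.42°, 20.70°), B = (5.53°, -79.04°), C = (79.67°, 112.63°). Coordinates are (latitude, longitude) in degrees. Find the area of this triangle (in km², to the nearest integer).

Side lengths (central angles): a = 1.6509, b = 0.5172, c = 1.5633 rad; semiperimeter s = 1.8657.
By l'Huilier's theorem, tan(E/4) = √[tan(s/2) tan((s−a)/2) tan((s−b)/2) tan((s−c)/2)], giving spherical excess E = 0.5292 rad.
Area = E·R² = 0.5292 × (3389.5)² ≈ 6079952 km².

6079952 km²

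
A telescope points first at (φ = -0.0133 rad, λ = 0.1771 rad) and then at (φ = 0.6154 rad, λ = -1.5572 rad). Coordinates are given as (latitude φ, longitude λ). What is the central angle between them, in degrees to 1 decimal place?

Let φ₁ = -0.0133 rad, φ₂ = 0.6154 rad, and Δλ = -1.7343 rad.
Haversine: a = sin²(Δφ/2) + cos φ₁ cos φ₂ sin²(Δλ/2) = 0.0956 + (0.9999)(0.8165)(0.5814) = 0.57029.
Central angle c = 2·arcsin(√a) = 1.71184 rad.
So the angular separation is 98.1°.

98.1°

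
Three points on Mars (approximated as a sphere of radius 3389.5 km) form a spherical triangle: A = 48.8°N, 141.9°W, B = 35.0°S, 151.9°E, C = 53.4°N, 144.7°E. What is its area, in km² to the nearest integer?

9354868 km²

Side lengths (central angles): a = 1.5467, b = 0.7724, c = 1.7863 rad; semiperimeter s = 2.0527.
By l'Huilier's theorem, tan(E/4) = √[tan(s/2) tan((s−a)/2) tan((s−b)/2) tan((s−c)/2)], giving spherical excess E = 0.8143 rad.
Area = E·R² = 0.8143 × (3389.5)² ≈ 9354868 km².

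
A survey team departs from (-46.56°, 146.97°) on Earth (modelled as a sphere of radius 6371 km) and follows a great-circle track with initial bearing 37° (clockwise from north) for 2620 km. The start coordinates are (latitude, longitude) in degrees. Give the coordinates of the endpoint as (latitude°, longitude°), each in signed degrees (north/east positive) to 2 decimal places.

-26.49°, 162.56°

Angular distance δ = d/R = 2620/6371 = 0.41124 rad; initial bearing θ = 0.6458 rad.
sin φ₂ = sin φ₁ cos δ + cos φ₁ sin δ cos θ = (-0.7261)(0.9166) + (0.6876)(0.3997)(0.7986) = -0.4460, so φ₂ = -26.49°.
Δλ = atan2(sin θ sin δ cos φ₁, cos δ − sin φ₁ sin φ₂) = atan2(0.1654, 0.5928) = 15.592°.
λ₂ = 146.970° + 15.592° = 162.56°.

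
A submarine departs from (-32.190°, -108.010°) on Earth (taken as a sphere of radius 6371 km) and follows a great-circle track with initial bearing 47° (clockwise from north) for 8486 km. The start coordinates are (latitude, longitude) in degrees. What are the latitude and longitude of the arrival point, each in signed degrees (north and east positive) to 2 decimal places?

Angular distance δ = d/R = 8486/6371 = 1.33197 rad; initial bearing θ = 0.8203 rad.
sin φ₂ = sin φ₁ cos δ + cos φ₁ sin δ cos θ = (-0.5327)(0.2366) + (0.8463)(0.9716)(0.6820) = 0.4348, so φ₂ = 25.77°.
Δλ = atan2(sin θ sin δ cos φ₁, cos δ − sin φ₁ sin φ₂) = atan2(0.6014, 0.4682) = 52.099°.
λ₂ = -108.010° + 52.099° = -55.91°.

25.77°, -55.91°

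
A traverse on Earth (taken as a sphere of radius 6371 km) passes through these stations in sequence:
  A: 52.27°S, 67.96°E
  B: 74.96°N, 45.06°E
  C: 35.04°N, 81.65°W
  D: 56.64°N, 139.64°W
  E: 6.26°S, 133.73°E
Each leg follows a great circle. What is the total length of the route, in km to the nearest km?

36728 km

Leg A→B: central angle 2.2364 rad, distance 14248.1 km.
Leg B→C: central angle 1.1291 rad, distance 7193.5 km.
Leg C→D: central angle 0.7696 rad, distance 4903.0 km.
Leg D→E: central angle 1.6298 rad, distance 10383.3 km.
Total: 14248.1 + 7193.5 + 4903.0 + 10383.3 ≈ 36728 km.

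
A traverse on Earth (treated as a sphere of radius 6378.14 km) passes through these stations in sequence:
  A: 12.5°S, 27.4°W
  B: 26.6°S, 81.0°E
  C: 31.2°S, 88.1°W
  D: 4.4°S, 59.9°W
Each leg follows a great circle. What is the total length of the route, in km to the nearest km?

28859 km

Leg A→B: central angle 1.7504 rad, distance 11164.3 km.
Leg B→C: central angle 2.1166 rad, distance 13499.8 km.
Leg C→D: central angle 0.6578 rad, distance 4195.4 km.
Total: 11164.3 + 13499.8 + 4195.4 ≈ 28859 km.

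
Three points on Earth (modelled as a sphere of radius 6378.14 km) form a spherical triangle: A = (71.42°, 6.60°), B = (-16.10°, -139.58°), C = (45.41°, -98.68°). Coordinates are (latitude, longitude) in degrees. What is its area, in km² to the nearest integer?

Side lengths (central angles): a = 1.2532, b = 0.9070, c = 2.1144 rad; semiperimeter s = 2.1373.
By l'Huilier's theorem, tan(E/4) = √[tan(s/2) tan((s−a)/2) tan((s−b)/2) tan((s−c)/2)], giving spherical excess E = 0.3334 rad.
Area = E·R² = 0.3334 × (6378.14)² ≈ 13561106 km².

13561106 km²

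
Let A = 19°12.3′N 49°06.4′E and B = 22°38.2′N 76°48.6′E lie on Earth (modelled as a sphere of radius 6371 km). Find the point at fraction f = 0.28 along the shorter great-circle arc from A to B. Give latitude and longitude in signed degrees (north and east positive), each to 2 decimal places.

The central angle between A and B is δ = 0.4549 rad.
With f = 0.28, the slerp weights are sin((1−f)δ)/sin δ = 0.7322 and sin(fδ)/sin δ = 0.2891.
Weighted sum of the unit vectors: (0.7322)·(0.6182,0.7139,0.3289) + (0.2891)·(0.2106,0.8986,0.3849) = (0.5135, 0.7825, 0.3521).
Converting back: φ = atan2(z, √(x²+y²)) = 20.62°, λ = atan2(y, x) = 56.72°.

20.62°, 56.72°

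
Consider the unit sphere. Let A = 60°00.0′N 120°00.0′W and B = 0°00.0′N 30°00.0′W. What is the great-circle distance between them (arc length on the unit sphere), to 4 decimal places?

Let φ₁ = 1.0472 rad, φ₂ = 0.0000 rad, and Δλ = 1.5708 rad.
Haversine: a = sin²(Δφ/2) + cos φ₁ cos φ₂ sin²(Δλ/2) = 0.2500 + (0.5000)(1.0000)(0.5000) = 0.50000.
Central angle c = 2·arcsin(√a) = 1.57080 rad.
On the unit sphere the arc length equals the central angle: 1.5708.

1.5708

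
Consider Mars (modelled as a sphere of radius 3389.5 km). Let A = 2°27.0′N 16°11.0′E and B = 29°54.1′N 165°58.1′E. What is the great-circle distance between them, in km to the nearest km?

With latitudes φ₁ = 2.450°, φ₂ = 29.902° and longitude difference Δλ = 149.785°:
cos c = sin φ₁ sin φ₂ + cos φ₁ cos φ₂ cos Δλ = (0.0427)(0.4985) + (0.9991)(0.8669)(-0.8641) = -0.72712,
so c = arccos(-0.72712) = 2.38491 rad.
Distance = R·c = 3389.5 × 2.3849 ≈ 8084 km.

8084 km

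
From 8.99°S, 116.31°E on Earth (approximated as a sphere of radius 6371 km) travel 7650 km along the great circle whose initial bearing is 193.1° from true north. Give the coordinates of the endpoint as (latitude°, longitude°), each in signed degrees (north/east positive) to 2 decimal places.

-72.44°, 71.85°

Angular distance δ = d/R = 7650/6371 = 1.20075 rad; initial bearing θ = 3.3702 rad.
sin φ₂ = sin φ₁ cos δ + cos φ₁ sin δ cos θ = (-0.1563)(0.3617) + (0.9877)(0.9323)(-0.9740) = -0.9534, so φ₂ = -72.44°.
Δλ = atan2(sin θ sin δ cos φ₁, cos δ − sin φ₁ sin φ₂) = atan2(-0.2087, 0.2127) = -44.462°.
λ₂ = 116.310° − 44.462° = 71.85°.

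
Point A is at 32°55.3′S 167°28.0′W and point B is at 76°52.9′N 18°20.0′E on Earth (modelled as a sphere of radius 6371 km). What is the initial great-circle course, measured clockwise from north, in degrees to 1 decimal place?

Δλ = -174.200° = -3.0404 rad.
y = sin Δλ · cos φ₂ = (-0.1011)(0.2270) = -0.0229
x = cos φ₁ sin φ₂ − sin φ₁ cos φ₂ cos Δλ = (0.8394)(0.9739) − (-0.5435)(0.2270)(-0.9949) = 0.6948
θ = atan2(y, x) = -1.89°; adding 360° gives 358.1°.

358.1°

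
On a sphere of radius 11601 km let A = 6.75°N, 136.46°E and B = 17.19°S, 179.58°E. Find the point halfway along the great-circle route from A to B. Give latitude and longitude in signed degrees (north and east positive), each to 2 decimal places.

-5.61°, 157.58°

Central angle δ = 0.8530 rad. Interpolating on the sphere with fraction f = 0.5:
P = [sin((1−f)δ)·A + sin(fδ)·B] / sin δ = 0.5492·A + 0.5492·B in Cartesian coordinates,
giving P = (-0.9200, 0.3795, -0.0978), i.e. latitude -5.61°, longitude 157.58°.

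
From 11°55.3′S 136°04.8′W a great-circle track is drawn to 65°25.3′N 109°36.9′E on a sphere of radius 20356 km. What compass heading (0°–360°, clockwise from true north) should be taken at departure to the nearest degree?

336°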